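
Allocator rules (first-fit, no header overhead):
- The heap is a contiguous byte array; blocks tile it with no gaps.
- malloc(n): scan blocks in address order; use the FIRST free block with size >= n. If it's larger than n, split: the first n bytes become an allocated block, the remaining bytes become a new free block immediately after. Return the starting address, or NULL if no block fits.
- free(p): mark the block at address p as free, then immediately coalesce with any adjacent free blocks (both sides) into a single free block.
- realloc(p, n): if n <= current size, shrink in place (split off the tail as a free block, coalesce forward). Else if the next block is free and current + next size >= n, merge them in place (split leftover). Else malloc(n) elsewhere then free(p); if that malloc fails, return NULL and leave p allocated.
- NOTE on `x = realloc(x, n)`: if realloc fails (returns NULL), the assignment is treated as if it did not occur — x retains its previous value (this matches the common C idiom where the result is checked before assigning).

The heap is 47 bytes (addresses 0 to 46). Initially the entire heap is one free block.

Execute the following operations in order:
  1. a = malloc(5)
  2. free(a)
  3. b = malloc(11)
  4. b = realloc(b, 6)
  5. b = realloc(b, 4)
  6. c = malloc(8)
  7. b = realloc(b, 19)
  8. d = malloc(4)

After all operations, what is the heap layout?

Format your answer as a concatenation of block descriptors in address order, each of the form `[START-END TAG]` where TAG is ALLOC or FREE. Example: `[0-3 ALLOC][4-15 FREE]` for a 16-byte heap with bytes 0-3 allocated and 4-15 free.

Answer: [0-3 ALLOC][4-11 ALLOC][12-30 ALLOC][31-46 FREE]

Derivation:
Op 1: a = malloc(5) -> a = 0; heap: [0-4 ALLOC][5-46 FREE]
Op 2: free(a) -> (freed a); heap: [0-46 FREE]
Op 3: b = malloc(11) -> b = 0; heap: [0-10 ALLOC][11-46 FREE]
Op 4: b = realloc(b, 6) -> b = 0; heap: [0-5 ALLOC][6-46 FREE]
Op 5: b = realloc(b, 4) -> b = 0; heap: [0-3 ALLOC][4-46 FREE]
Op 6: c = malloc(8) -> c = 4; heap: [0-3 ALLOC][4-11 ALLOC][12-46 FREE]
Op 7: b = realloc(b, 19) -> b = 12; heap: [0-3 FREE][4-11 ALLOC][12-30 ALLOC][31-46 FREE]
Op 8: d = malloc(4) -> d = 0; heap: [0-3 ALLOC][4-11 ALLOC][12-30 ALLOC][31-46 FREE]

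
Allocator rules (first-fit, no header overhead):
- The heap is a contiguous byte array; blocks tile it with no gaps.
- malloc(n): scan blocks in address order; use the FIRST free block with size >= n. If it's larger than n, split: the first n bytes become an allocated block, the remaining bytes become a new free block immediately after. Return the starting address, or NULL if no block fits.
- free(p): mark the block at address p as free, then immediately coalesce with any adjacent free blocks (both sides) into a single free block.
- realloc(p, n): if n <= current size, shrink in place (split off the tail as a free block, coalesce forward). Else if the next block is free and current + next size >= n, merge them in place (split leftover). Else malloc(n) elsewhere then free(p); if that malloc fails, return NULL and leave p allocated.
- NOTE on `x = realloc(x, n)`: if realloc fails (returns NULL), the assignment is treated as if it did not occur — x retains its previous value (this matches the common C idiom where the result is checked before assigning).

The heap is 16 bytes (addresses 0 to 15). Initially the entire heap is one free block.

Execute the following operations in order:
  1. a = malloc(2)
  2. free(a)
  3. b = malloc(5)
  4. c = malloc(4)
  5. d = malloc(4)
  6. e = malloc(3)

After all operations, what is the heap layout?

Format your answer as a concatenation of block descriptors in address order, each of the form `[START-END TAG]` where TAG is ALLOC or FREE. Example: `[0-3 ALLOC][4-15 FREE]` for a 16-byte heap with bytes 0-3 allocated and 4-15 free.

Op 1: a = malloc(2) -> a = 0; heap: [0-1 ALLOC][2-15 FREE]
Op 2: free(a) -> (freed a); heap: [0-15 FREE]
Op 3: b = malloc(5) -> b = 0; heap: [0-4 ALLOC][5-15 FREE]
Op 4: c = malloc(4) -> c = 5; heap: [0-4 ALLOC][5-8 ALLOC][9-15 FREE]
Op 5: d = malloc(4) -> d = 9; heap: [0-4 ALLOC][5-8 ALLOC][9-12 ALLOC][13-15 FREE]
Op 6: e = malloc(3) -> e = 13; heap: [0-4 ALLOC][5-8 ALLOC][9-12 ALLOC][13-15 ALLOC]

Answer: [0-4 ALLOC][5-8 ALLOC][9-12 ALLOC][13-15 ALLOC]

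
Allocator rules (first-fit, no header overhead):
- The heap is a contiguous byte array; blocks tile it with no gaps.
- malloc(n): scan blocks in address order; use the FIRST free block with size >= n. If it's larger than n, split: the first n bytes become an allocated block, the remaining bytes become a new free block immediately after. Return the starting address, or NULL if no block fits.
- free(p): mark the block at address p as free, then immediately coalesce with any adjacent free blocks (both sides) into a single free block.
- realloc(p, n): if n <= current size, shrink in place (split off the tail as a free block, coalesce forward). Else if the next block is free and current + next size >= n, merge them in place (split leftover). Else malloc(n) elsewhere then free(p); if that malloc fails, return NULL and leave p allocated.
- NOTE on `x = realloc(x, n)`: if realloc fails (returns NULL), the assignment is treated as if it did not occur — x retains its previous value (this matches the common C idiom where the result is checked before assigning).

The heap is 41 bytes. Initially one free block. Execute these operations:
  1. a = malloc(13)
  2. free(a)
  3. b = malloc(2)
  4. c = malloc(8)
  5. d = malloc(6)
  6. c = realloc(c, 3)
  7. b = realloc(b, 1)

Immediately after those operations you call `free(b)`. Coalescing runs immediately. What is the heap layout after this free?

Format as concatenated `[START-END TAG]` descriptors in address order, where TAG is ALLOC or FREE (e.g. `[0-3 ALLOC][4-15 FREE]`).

Op 1: a = malloc(13) -> a = 0; heap: [0-12 ALLOC][13-40 FREE]
Op 2: free(a) -> (freed a); heap: [0-40 FREE]
Op 3: b = malloc(2) -> b = 0; heap: [0-1 ALLOC][2-40 FREE]
Op 4: c = malloc(8) -> c = 2; heap: [0-1 ALLOC][2-9 ALLOC][10-40 FREE]
Op 5: d = malloc(6) -> d = 10; heap: [0-1 ALLOC][2-9 ALLOC][10-15 ALLOC][16-40 FREE]
Op 6: c = realloc(c, 3) -> c = 2; heap: [0-1 ALLOC][2-4 ALLOC][5-9 FREE][10-15 ALLOC][16-40 FREE]
Op 7: b = realloc(b, 1) -> b = 0; heap: [0-0 ALLOC][1-1 FREE][2-4 ALLOC][5-9 FREE][10-15 ALLOC][16-40 FREE]
free(b): b = 0 -> block [0-0 ALLOC]; mark free, coalesce with adjacent free neighbors -> [0-1 FREE][2-4 ALLOC][5-9 FREE][10-15 ALLOC][16-40 FREE]

Answer: [0-1 FREE][2-4 ALLOC][5-9 FREE][10-15 ALLOC][16-40 FREE]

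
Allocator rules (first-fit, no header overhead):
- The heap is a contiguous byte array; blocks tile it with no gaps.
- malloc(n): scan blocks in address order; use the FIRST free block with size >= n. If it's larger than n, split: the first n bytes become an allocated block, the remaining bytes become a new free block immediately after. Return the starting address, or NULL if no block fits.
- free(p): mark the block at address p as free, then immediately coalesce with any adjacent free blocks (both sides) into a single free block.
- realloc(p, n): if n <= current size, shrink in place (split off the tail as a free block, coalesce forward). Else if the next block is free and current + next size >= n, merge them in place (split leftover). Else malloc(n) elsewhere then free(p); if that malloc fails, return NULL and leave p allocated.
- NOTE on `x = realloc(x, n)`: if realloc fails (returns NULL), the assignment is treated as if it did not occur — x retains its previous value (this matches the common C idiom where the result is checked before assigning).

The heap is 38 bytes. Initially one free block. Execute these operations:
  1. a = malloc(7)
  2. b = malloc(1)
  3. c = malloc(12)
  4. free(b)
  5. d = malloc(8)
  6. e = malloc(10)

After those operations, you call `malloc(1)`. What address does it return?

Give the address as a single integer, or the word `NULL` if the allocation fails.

Answer: 7

Derivation:
Op 1: a = malloc(7) -> a = 0; heap: [0-6 ALLOC][7-37 FREE]
Op 2: b = malloc(1) -> b = 7; heap: [0-6 ALLOC][7-7 ALLOC][8-37 FREE]
Op 3: c = malloc(12) -> c = 8; heap: [0-6 ALLOC][7-7 ALLOC][8-19 ALLOC][20-37 FREE]
Op 4: free(b) -> (freed b); heap: [0-6 ALLOC][7-7 FREE][8-19 ALLOC][20-37 FREE]
Op 5: d = malloc(8) -> d = 20; heap: [0-6 ALLOC][7-7 FREE][8-19 ALLOC][20-27 ALLOC][28-37 FREE]
Op 6: e = malloc(10) -> e = 28; heap: [0-6 ALLOC][7-7 FREE][8-19 ALLOC][20-27 ALLOC][28-37 ALLOC]
malloc(1): first-fit scan over [0-6 ALLOC][7-7 FREE][8-19 ALLOC][20-27 ALLOC][28-37 ALLOC] -> 7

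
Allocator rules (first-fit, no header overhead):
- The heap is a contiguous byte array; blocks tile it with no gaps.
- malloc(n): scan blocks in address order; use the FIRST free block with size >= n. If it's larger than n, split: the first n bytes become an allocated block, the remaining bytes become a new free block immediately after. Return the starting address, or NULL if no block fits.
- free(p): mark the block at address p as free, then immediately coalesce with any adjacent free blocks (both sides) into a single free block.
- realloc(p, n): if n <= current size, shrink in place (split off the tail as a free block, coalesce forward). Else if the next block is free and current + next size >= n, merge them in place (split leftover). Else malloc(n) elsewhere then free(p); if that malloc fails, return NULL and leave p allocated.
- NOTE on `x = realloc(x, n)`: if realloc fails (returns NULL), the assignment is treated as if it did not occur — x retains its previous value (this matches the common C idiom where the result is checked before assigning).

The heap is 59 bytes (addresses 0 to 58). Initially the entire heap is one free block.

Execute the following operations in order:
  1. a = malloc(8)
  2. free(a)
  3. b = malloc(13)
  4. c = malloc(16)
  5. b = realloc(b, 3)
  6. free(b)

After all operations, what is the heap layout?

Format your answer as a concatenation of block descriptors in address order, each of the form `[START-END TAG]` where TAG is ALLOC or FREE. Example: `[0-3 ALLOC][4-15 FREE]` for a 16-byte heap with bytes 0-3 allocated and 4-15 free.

Op 1: a = malloc(8) -> a = 0; heap: [0-7 ALLOC][8-58 FREE]
Op 2: free(a) -> (freed a); heap: [0-58 FREE]
Op 3: b = malloc(13) -> b = 0; heap: [0-12 ALLOC][13-58 FREE]
Op 4: c = malloc(16) -> c = 13; heap: [0-12 ALLOC][13-28 ALLOC][29-58 FREE]
Op 5: b = realloc(b, 3) -> b = 0; heap: [0-2 ALLOC][3-12 FREE][13-28 ALLOC][29-58 FREE]
Op 6: free(b) -> (freed b); heap: [0-12 FREE][13-28 ALLOC][29-58 FREE]

Answer: [0-12 FREE][13-28 ALLOC][29-58 FREE]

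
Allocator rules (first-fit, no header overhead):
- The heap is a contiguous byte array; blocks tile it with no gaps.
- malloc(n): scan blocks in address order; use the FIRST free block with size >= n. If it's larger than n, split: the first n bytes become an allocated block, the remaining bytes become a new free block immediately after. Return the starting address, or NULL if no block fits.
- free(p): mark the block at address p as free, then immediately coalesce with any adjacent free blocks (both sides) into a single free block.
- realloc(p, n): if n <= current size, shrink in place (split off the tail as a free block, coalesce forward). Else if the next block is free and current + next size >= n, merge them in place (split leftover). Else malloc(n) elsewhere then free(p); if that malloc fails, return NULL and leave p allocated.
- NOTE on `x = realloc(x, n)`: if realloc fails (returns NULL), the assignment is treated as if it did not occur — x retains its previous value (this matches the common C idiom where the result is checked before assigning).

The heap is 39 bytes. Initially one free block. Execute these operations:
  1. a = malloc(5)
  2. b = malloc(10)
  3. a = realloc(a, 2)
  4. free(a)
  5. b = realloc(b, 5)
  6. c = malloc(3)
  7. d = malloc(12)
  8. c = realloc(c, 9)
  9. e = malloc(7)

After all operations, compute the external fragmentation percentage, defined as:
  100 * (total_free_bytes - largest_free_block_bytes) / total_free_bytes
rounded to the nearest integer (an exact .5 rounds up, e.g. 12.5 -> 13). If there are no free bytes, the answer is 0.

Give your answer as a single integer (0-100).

Answer: 17

Derivation:
Op 1: a = malloc(5) -> a = 0; heap: [0-4 ALLOC][5-38 FREE]
Op 2: b = malloc(10) -> b = 5; heap: [0-4 ALLOC][5-14 ALLOC][15-38 FREE]
Op 3: a = realloc(a, 2) -> a = 0; heap: [0-1 ALLOC][2-4 FREE][5-14 ALLOC][15-38 FREE]
Op 4: free(a) -> (freed a); heap: [0-4 FREE][5-14 ALLOC][15-38 FREE]
Op 5: b = realloc(b, 5) -> b = 5; heap: [0-4 FREE][5-9 ALLOC][10-38 FREE]
Op 6: c = malloc(3) -> c = 0; heap: [0-2 ALLOC][3-4 FREE][5-9 ALLOC][10-38 FREE]
Op 7: d = malloc(12) -> d = 10; heap: [0-2 ALLOC][3-4 FREE][5-9 ALLOC][10-21 ALLOC][22-38 FREE]
Op 8: c = realloc(c, 9) -> c = 22; heap: [0-4 FREE][5-9 ALLOC][10-21 ALLOC][22-30 ALLOC][31-38 FREE]
Op 9: e = malloc(7) -> e = 31; heap: [0-4 FREE][5-9 ALLOC][10-21 ALLOC][22-30 ALLOC][31-37 ALLOC][38-38 FREE]
Free blocks: [5 1] total_free=6 largest=5 -> 100*(6-5)/6 = 100/6 ≈ 16.667 -> rounds to 17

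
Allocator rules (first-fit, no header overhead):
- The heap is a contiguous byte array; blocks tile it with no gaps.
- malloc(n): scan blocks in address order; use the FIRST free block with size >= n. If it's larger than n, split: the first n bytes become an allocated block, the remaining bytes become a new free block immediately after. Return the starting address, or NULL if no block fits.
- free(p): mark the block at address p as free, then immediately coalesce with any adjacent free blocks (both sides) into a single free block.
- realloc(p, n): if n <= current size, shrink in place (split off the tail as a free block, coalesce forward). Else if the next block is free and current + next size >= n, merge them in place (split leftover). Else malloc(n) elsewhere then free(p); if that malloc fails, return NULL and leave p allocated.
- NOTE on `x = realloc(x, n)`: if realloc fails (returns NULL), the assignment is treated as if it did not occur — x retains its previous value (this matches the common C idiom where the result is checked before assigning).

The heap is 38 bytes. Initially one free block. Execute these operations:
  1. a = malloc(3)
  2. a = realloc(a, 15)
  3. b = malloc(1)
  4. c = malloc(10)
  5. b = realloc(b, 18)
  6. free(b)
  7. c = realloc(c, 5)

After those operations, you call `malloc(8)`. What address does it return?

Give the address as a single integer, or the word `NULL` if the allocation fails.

Op 1: a = malloc(3) -> a = 0; heap: [0-2 ALLOC][3-37 FREE]
Op 2: a = realloc(a, 15) -> a = 0; heap: [0-14 ALLOC][15-37 FREE]
Op 3: b = malloc(1) -> b = 15; heap: [0-14 ALLOC][15-15 ALLOC][16-37 FREE]
Op 4: c = malloc(10) -> c = 16; heap: [0-14 ALLOC][15-15 ALLOC][16-25 ALLOC][26-37 FREE]
Op 5: b = realloc(b, 18) -> NULL (b unchanged); heap: [0-14 ALLOC][15-15 ALLOC][16-25 ALLOC][26-37 FREE]
Op 6: free(b) -> (freed b); heap: [0-14 ALLOC][15-15 FREE][16-25 ALLOC][26-37 FREE]
Op 7: c = realloc(c, 5) -> c = 16; heap: [0-14 ALLOC][15-15 FREE][16-20 ALLOC][21-37 FREE]
malloc(8): first-fit scan over [0-14 ALLOC][15-15 FREE][16-20 ALLOC][21-37 FREE] -> 21

Answer: 21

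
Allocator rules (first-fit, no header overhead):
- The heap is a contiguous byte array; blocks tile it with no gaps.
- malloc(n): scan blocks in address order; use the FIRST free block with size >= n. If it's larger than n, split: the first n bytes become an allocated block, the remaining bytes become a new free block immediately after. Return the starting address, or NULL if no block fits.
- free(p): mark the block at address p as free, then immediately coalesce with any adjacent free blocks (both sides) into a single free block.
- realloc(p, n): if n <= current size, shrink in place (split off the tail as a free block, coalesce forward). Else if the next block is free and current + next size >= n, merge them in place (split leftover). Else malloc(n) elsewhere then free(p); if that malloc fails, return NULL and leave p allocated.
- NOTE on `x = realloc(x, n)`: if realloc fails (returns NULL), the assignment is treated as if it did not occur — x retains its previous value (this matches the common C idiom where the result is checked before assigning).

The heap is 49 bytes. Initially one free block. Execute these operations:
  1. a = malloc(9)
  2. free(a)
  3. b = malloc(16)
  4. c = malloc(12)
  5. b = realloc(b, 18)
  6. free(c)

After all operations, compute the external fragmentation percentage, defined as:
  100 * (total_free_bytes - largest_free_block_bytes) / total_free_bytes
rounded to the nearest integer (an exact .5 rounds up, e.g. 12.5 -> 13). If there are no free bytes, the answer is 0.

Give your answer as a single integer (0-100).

Answer: 10

Derivation:
Op 1: a = malloc(9) -> a = 0; heap: [0-8 ALLOC][9-48 FREE]
Op 2: free(a) -> (freed a); heap: [0-48 FREE]
Op 3: b = malloc(16) -> b = 0; heap: [0-15 ALLOC][16-48 FREE]
Op 4: c = malloc(12) -> c = 16; heap: [0-15 ALLOC][16-27 ALLOC][28-48 FREE]
Op 5: b = realloc(b, 18) -> b = 28; heap: [0-15 FREE][16-27 ALLOC][28-45 ALLOC][46-48 FREE]
Op 6: free(c) -> (freed c); heap: [0-27 FREE][28-45 ALLOC][46-48 FREE]
Free blocks: [28 3] total_free=31 largest=28 -> 100*(31-28)/31 = 300/31 ≈ 9.677 -> rounds to 10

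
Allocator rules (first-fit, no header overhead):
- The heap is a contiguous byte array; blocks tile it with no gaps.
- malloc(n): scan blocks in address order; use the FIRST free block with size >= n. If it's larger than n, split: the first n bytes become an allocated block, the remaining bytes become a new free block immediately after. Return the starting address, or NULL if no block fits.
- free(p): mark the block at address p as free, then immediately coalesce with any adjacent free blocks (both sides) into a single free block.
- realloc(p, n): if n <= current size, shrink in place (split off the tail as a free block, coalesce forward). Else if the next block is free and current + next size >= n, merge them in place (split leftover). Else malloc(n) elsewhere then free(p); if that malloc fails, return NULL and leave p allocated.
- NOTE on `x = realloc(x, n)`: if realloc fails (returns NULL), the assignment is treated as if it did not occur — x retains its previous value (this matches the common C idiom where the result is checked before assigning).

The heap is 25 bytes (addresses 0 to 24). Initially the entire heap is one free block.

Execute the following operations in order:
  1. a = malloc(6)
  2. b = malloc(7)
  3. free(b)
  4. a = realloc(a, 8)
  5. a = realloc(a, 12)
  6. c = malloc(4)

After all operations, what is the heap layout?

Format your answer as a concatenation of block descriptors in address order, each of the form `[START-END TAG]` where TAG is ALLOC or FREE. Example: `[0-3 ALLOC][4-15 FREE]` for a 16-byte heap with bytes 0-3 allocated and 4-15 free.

Answer: [0-11 ALLOC][12-15 ALLOC][16-24 FREE]

Derivation:
Op 1: a = malloc(6) -> a = 0; heap: [0-5 ALLOC][6-24 FREE]
Op 2: b = malloc(7) -> b = 6; heap: [0-5 ALLOC][6-12 ALLOC][13-24 FREE]
Op 3: free(b) -> (freed b); heap: [0-5 ALLOC][6-24 FREE]
Op 4: a = realloc(a, 8) -> a = 0; heap: [0-7 ALLOC][8-24 FREE]
Op 5: a = realloc(a, 12) -> a = 0; heap: [0-11 ALLOC][12-24 FREE]
Op 6: c = malloc(4) -> c = 12; heap: [0-11 ALLOC][12-15 ALLOC][16-24 FREE]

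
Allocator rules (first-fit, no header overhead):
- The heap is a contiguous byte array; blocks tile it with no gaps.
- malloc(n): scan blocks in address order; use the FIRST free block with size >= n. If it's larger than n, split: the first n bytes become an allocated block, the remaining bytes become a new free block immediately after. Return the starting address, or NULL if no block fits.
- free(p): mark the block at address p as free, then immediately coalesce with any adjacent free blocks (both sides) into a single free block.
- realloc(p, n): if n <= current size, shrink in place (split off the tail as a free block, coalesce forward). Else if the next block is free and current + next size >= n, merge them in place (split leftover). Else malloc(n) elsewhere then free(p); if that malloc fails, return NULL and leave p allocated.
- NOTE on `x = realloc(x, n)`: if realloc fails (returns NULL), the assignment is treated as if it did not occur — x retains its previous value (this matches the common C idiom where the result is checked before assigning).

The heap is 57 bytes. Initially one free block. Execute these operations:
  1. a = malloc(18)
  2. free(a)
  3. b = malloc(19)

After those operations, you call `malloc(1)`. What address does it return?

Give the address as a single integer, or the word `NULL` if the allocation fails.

Op 1: a = malloc(18) -> a = 0; heap: [0-17 ALLOC][18-56 FREE]
Op 2: free(a) -> (freed a); heap: [0-56 FREE]
Op 3: b = malloc(19) -> b = 0; heap: [0-18 ALLOC][19-56 FREE]
malloc(1): first-fit scan over [0-18 ALLOC][19-56 FREE] -> 19

Answer: 19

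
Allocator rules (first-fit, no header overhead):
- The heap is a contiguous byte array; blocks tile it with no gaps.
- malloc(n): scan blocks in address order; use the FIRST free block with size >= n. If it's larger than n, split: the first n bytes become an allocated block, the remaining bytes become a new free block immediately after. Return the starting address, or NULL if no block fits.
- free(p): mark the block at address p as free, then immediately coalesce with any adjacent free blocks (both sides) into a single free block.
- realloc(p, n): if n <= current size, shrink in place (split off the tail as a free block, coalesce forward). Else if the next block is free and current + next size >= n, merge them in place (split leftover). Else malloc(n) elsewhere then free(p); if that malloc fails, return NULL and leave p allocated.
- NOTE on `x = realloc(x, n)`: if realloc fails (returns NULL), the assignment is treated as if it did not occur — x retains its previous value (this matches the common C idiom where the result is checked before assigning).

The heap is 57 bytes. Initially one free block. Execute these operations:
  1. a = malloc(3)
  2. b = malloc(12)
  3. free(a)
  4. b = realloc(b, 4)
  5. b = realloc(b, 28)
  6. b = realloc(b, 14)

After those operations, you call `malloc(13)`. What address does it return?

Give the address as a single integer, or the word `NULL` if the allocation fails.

Op 1: a = malloc(3) -> a = 0; heap: [0-2 ALLOC][3-56 FREE]
Op 2: b = malloc(12) -> b = 3; heap: [0-2 ALLOC][3-14 ALLOC][15-56 FREE]
Op 3: free(a) -> (freed a); heap: [0-2 FREE][3-14 ALLOC][15-56 FREE]
Op 4: b = realloc(b, 4) -> b = 3; heap: [0-2 FREE][3-6 ALLOC][7-56 FREE]
Op 5: b = realloc(b, 28) -> b = 3; heap: [0-2 FREE][3-30 ALLOC][31-56 FREE]
Op 6: b = realloc(b, 14) -> b = 3; heap: [0-2 FREE][3-16 ALLOC][17-56 FREE]
malloc(13): first-fit scan over [0-2 FREE][3-16 ALLOC][17-56 FREE] -> 17

Answer: 17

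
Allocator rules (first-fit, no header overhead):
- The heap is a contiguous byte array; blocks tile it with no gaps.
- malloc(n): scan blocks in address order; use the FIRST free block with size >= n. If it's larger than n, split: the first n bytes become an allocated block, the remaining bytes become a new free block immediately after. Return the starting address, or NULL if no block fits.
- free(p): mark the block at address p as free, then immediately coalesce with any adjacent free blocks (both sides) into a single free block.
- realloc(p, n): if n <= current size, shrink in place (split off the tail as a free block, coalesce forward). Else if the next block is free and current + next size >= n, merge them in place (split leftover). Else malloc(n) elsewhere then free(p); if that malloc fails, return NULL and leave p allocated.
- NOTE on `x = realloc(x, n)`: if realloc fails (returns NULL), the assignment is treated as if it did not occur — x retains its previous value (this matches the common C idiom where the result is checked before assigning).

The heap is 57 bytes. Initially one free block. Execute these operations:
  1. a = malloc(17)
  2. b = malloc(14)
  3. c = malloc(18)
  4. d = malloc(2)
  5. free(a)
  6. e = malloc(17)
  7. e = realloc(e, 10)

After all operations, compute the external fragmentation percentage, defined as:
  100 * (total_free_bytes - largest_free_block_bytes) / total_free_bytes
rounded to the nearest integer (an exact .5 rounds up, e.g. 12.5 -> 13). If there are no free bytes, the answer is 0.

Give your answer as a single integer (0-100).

Op 1: a = malloc(17) -> a = 0; heap: [0-16 ALLOC][17-56 FREE]
Op 2: b = malloc(14) -> b = 17; heap: [0-16 ALLOC][17-30 ALLOC][31-56 FREE]
Op 3: c = malloc(18) -> c = 31; heap: [0-16 ALLOC][17-30 ALLOC][31-48 ALLOC][49-56 FREE]
Op 4: d = malloc(2) -> d = 49; heap: [0-16 ALLOC][17-30 ALLOC][31-48 ALLOC][49-50 ALLOC][51-56 FREE]
Op 5: free(a) -> (freed a); heap: [0-16 FREE][17-30 ALLOC][31-48 ALLOC][49-50 ALLOC][51-56 FREE]
Op 6: e = malloc(17) -> e = 0; heap: [0-16 ALLOC][17-30 ALLOC][31-48 ALLOC][49-50 ALLOC][51-56 FREE]
Op 7: e = realloc(e, 10) -> e = 0; heap: [0-9 ALLOC][10-16 FREE][17-30 ALLOC][31-48 ALLOC][49-50 ALLOC][51-56 FREE]
Free blocks: [7 6] total_free=13 largest=7 -> 100*(13-7)/13 = 600/13 ≈ 46.154 -> rounds to 46

Answer: 46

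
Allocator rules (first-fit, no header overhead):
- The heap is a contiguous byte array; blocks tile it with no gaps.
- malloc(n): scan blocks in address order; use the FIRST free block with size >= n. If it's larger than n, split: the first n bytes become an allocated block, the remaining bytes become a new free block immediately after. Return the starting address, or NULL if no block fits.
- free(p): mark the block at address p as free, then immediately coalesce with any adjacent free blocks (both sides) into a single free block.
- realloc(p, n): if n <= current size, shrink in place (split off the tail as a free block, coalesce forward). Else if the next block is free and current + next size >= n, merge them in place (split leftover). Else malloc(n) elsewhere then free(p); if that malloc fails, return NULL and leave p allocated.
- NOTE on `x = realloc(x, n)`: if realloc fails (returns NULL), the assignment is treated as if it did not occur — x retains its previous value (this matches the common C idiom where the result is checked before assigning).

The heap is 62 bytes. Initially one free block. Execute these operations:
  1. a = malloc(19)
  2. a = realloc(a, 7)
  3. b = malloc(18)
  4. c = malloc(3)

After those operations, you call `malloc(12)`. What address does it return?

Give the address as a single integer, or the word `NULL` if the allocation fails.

Op 1: a = malloc(19) -> a = 0; heap: [0-18 ALLOC][19-61 FREE]
Op 2: a = realloc(a, 7) -> a = 0; heap: [0-6 ALLOC][7-61 FREE]
Op 3: b = malloc(18) -> b = 7; heap: [0-6 ALLOC][7-24 ALLOC][25-61 FREE]
Op 4: c = malloc(3) -> c = 25; heap: [0-6 ALLOC][7-24 ALLOC][25-27 ALLOC][28-61 FREE]
malloc(12): first-fit scan over [0-6 ALLOC][7-24 ALLOC][25-27 ALLOC][28-61 FREE] -> 28

Answer: 28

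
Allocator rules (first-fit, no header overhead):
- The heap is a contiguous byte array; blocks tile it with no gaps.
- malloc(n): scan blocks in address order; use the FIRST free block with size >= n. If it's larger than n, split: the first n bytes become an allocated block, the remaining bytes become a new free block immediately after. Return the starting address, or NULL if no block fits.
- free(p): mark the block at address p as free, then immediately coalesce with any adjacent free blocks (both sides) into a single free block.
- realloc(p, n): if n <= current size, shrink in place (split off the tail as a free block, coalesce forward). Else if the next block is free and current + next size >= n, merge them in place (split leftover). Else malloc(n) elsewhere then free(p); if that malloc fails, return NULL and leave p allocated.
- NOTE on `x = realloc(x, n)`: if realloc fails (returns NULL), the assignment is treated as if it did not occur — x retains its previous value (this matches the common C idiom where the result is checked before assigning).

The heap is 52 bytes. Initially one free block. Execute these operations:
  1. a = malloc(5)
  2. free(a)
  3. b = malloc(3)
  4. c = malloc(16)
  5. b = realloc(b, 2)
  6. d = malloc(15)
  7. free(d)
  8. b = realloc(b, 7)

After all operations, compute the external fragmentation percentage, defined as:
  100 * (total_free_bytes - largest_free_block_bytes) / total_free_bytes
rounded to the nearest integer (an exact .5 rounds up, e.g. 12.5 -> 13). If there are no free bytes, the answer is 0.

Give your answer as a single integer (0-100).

Op 1: a = malloc(5) -> a = 0; heap: [0-4 ALLOC][5-51 FREE]
Op 2: free(a) -> (freed a); heap: [0-51 FREE]
Op 3: b = malloc(3) -> b = 0; heap: [0-2 ALLOC][3-51 FREE]
Op 4: c = malloc(16) -> c = 3; heap: [0-2 ALLOC][3-18 ALLOC][19-51 FREE]
Op 5: b = realloc(b, 2) -> b = 0; heap: [0-1 ALLOC][2-2 FREE][3-18 ALLOC][19-51 FREE]
Op 6: d = malloc(15) -> d = 19; heap: [0-1 ALLOC][2-2 FREE][3-18 ALLOC][19-33 ALLOC][34-51 FREE]
Op 7: free(d) -> (freed d); heap: [0-1 ALLOC][2-2 FREE][3-18 ALLOC][19-51 FREE]
Op 8: b = realloc(b, 7) -> b = 19; heap: [0-2 FREE][3-18 ALLOC][19-25 ALLOC][26-51 FREE]
Free blocks: [3 26] total_free=29 largest=26 -> 100*(29-26)/29 = 300/29 ≈ 10.345 -> rounds to 10

Answer: 10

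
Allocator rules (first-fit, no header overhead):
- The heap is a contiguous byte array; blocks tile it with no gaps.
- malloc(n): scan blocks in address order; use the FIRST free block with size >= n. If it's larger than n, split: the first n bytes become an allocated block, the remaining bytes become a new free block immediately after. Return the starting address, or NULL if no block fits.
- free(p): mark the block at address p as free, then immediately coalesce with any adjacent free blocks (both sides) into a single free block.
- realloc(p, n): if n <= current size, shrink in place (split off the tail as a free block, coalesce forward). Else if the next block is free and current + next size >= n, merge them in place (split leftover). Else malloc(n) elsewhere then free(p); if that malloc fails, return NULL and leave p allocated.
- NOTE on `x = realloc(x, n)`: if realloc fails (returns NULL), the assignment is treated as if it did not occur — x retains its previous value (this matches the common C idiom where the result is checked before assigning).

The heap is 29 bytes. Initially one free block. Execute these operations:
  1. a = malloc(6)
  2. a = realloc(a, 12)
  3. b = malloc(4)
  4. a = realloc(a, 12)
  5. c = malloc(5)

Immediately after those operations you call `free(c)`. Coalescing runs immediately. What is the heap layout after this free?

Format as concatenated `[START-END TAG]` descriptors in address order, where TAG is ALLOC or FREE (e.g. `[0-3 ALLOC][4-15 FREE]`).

Answer: [0-11 ALLOC][12-15 ALLOC][16-28 FREE]

Derivation:
Op 1: a = malloc(6) -> a = 0; heap: [0-5 ALLOC][6-28 FREE]
Op 2: a = realloc(a, 12) -> a = 0; heap: [0-11 ALLOC][12-28 FREE]
Op 3: b = malloc(4) -> b = 12; heap: [0-11 ALLOC][12-15 ALLOC][16-28 FREE]
Op 4: a = realloc(a, 12) -> a = 0; heap: [0-11 ALLOC][12-15 ALLOC][16-28 FREE]
Op 5: c = malloc(5) -> c = 16; heap: [0-11 ALLOC][12-15 ALLOC][16-20 ALLOC][21-28 FREE]
free(c): c = 16 -> block [16-20 ALLOC]; mark free, coalesce with adjacent free neighbors -> [0-11 ALLOC][12-15 ALLOC][16-28 FREE]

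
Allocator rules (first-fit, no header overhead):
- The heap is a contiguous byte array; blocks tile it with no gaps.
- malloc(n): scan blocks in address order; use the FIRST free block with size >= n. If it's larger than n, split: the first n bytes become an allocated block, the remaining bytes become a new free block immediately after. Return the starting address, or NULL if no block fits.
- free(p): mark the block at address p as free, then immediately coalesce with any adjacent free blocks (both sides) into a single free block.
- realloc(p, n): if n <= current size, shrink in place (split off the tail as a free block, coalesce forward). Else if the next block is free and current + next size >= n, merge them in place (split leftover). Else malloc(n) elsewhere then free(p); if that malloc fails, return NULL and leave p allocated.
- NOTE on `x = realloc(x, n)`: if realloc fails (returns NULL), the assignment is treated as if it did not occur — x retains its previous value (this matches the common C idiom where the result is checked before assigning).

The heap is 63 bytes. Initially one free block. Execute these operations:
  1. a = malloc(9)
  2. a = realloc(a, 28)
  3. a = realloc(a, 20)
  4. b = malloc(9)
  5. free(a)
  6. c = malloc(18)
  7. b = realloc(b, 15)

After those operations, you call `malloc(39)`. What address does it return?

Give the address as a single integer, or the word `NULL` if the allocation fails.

Op 1: a = malloc(9) -> a = 0; heap: [0-8 ALLOC][9-62 FREE]
Op 2: a = realloc(a, 28) -> a = 0; heap: [0-27 ALLOC][28-62 FREE]
Op 3: a = realloc(a, 20) -> a = 0; heap: [0-19 ALLOC][20-62 FREE]
Op 4: b = malloc(9) -> b = 20; heap: [0-19 ALLOC][20-28 ALLOC][29-62 FREE]
Op 5: free(a) -> (freed a); heap: [0-19 FREE][20-28 ALLOC][29-62 FREE]
Op 6: c = malloc(18) -> c = 0; heap: [0-17 ALLOC][18-19 FREE][20-28 ALLOC][29-62 FREE]
Op 7: b = realloc(b, 15) -> b = 20; heap: [0-17 ALLOC][18-19 FREE][20-34 ALLOC][35-62 FREE]
malloc(39): first-fit scan over [0-17 ALLOC][18-19 FREE][20-34 ALLOC][35-62 FREE] -> NULL

Answer: NULL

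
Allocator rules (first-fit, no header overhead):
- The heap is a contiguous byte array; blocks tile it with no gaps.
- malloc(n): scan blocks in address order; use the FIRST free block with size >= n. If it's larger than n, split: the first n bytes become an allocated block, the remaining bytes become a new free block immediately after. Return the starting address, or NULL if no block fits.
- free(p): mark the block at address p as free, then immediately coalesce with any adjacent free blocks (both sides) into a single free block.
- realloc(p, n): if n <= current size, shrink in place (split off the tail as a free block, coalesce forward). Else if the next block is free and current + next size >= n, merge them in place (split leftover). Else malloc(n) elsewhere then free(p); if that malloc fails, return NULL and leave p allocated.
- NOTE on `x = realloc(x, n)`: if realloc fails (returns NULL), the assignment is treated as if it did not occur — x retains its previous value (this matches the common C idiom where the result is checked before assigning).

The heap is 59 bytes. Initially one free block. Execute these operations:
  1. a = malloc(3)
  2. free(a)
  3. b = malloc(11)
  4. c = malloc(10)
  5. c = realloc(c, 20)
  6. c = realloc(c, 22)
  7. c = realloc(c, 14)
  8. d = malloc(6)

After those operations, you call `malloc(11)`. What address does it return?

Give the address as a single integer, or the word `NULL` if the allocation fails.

Op 1: a = malloc(3) -> a = 0; heap: [0-2 ALLOC][3-58 FREE]
Op 2: free(a) -> (freed a); heap: [0-58 FREE]
Op 3: b = malloc(11) -> b = 0; heap: [0-10 ALLOC][11-58 FREE]
Op 4: c = malloc(10) -> c = 11; heap: [0-10 ALLOC][11-20 ALLOC][21-58 FREE]
Op 5: c = realloc(c, 20) -> c = 11; heap: [0-10 ALLOC][11-30 ALLOC][31-58 FREE]
Op 6: c = realloc(c, 22) -> c = 11; heap: [0-10 ALLOC][11-32 ALLOC][33-58 FREE]
Op 7: c = realloc(c, 14) -> c = 11; heap: [0-10 ALLOC][11-24 ALLOC][25-58 FREE]
Op 8: d = malloc(6) -> d = 25; heap: [0-10 ALLOC][11-24 ALLOC][25-30 ALLOC][31-58 FREE]
malloc(11): first-fit scan over [0-10 ALLOC][11-24 ALLOC][25-30 ALLOC][31-58 FREE] -> 31

Answer: 31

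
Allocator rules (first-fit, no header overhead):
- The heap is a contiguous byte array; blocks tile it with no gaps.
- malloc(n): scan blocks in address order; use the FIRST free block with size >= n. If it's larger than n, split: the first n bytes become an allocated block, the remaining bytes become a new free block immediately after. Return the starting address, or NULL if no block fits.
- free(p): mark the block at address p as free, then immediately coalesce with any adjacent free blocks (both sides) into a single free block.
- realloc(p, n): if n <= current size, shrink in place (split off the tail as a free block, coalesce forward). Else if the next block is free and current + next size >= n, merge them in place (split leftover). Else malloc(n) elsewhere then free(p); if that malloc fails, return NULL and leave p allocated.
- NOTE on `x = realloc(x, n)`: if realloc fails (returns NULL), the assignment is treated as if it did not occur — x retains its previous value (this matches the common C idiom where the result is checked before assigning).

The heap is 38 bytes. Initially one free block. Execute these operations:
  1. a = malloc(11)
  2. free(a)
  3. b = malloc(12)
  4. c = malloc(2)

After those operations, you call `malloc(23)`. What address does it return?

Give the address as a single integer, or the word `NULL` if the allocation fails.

Answer: 14

Derivation:
Op 1: a = malloc(11) -> a = 0; heap: [0-10 ALLOC][11-37 FREE]
Op 2: free(a) -> (freed a); heap: [0-37 FREE]
Op 3: b = malloc(12) -> b = 0; heap: [0-11 ALLOC][12-37 FREE]
Op 4: c = malloc(2) -> c = 12; heap: [0-11 ALLOC][12-13 ALLOC][14-37 FREE]
malloc(23): first-fit scan over [0-11 ALLOC][12-13 ALLOC][14-37 FREE] -> 14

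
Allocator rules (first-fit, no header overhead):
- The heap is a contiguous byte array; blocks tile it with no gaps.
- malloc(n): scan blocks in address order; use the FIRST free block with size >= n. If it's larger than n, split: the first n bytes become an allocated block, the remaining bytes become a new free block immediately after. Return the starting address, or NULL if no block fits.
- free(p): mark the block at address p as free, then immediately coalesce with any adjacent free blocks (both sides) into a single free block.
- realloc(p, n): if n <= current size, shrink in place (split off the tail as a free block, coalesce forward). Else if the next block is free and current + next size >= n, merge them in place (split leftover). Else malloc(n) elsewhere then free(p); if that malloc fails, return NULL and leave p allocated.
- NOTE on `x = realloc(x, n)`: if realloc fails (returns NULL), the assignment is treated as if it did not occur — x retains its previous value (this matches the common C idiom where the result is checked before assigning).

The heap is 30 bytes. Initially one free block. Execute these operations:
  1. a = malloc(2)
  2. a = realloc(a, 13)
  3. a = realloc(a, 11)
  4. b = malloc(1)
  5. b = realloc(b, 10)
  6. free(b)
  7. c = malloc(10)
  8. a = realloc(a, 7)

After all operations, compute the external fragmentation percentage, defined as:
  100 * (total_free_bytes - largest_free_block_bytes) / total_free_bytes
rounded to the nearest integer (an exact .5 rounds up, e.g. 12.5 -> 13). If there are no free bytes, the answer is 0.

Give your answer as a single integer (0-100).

Op 1: a = malloc(2) -> a = 0; heap: [0-1 ALLOC][2-29 FREE]
Op 2: a = realloc(a, 13) -> a = 0; heap: [0-12 ALLOC][13-29 FREE]
Op 3: a = realloc(a, 11) -> a = 0; heap: [0-10 ALLOC][11-29 FREE]
Op 4: b = malloc(1) -> b = 11; heap: [0-10 ALLOC][11-11 ALLOC][12-29 FREE]
Op 5: b = realloc(b, 10) -> b = 11; heap: [0-10 ALLOC][11-20 ALLOC][21-29 FREE]
Op 6: free(b) -> (freed b); heap: [0-10 ALLOC][11-29 FREE]
Op 7: c = malloc(10) -> c = 11; heap: [0-10 ALLOC][11-20 ALLOC][21-29 FREE]
Op 8: a = realloc(a, 7) -> a = 0; heap: [0-6 ALLOC][7-10 FREE][11-20 ALLOC][21-29 FREE]
Free blocks: [4 9] total_free=13 largest=9 -> 100*(13-9)/13 = 400/13 ≈ 30.769 -> rounds to 31

Answer: 31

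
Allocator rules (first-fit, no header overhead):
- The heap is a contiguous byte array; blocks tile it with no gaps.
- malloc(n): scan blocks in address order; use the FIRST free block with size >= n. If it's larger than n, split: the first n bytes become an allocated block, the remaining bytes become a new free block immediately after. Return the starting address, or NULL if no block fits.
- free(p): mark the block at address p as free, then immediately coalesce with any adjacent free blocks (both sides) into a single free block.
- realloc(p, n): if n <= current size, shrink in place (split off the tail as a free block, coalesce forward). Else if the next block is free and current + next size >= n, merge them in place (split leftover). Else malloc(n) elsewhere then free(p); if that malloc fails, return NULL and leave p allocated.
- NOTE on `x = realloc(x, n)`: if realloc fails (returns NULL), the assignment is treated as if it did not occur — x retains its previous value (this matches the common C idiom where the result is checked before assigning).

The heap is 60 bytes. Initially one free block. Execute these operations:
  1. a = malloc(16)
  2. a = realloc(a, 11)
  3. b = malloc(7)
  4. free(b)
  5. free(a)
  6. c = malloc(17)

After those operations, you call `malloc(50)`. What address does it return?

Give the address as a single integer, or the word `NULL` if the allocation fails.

Op 1: a = malloc(16) -> a = 0; heap: [0-15 ALLOC][16-59 FREE]
Op 2: a = realloc(a, 11) -> a = 0; heap: [0-10 ALLOC][11-59 FREE]
Op 3: b = malloc(7) -> b = 11; heap: [0-10 ALLOC][11-17 ALLOC][18-59 FREE]
Op 4: free(b) -> (freed b); heap: [0-10 ALLOC][11-59 FREE]
Op 5: free(a) -> (freed a); heap: [0-59 FREE]
Op 6: c = malloc(17) -> c = 0; heap: [0-16 ALLOC][17-59 FREE]
malloc(50): first-fit scan over [0-16 ALLOC][17-59 FREE] -> NULL

Answer: NULL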